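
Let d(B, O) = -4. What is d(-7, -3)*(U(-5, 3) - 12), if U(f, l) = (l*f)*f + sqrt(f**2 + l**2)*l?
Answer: -252 - 12*sqrt(34) ≈ -321.97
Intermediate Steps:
U(f, l) = l*f**2 + l*sqrt(f**2 + l**2) (U(f, l) = (f*l)*f + l*sqrt(f**2 + l**2) = l*f**2 + l*sqrt(f**2 + l**2))
d(-7, -3)*(U(-5, 3) - 12) = -4*(3*((-5)**2 + sqrt((-5)**2 + 3**2)) - 12) = -4*(3*(25 + sqrt(25 + 9)) - 12) = -4*(3*(25 + sqrt(34)) - 12) = -4*((75 + 3*sqrt(34)) - 12) = -4*(63 + 3*sqrt(34)) = -252 - 12*sqrt(34)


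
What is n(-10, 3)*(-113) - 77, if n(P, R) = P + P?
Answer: 2183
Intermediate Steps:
n(P, R) = 2*P
n(-10, 3)*(-113) - 77 = (2*(-10))*(-113) - 77 = -20*(-113) - 77 = 2260 - 77 = 2183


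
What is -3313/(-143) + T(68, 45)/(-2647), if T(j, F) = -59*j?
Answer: 9343227/378521 ≈ 24.684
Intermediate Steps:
-3313/(-143) + T(68, 45)/(-2647) = -3313/(-143) - 59*68/(-2647) = -3313*(-1/143) - 4012*(-1/2647) = 3313/143 + 4012/2647 = 9343227/378521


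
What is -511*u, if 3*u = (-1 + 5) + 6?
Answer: -5110/3 ≈ -1703.3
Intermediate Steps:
u = 10/3 (u = ((-1 + 5) + 6)/3 = (4 + 6)/3 = (⅓)*10 = 10/3 ≈ 3.3333)
-511*u = -511*10/3 = -5110/3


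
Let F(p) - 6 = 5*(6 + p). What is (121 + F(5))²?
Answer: 33124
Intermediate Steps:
F(p) = 36 + 5*p (F(p) = 6 + 5*(6 + p) = 6 + (30 + 5*p) = 36 + 5*p)
(121 + F(5))² = (121 + (36 + 5*5))² = (121 + (36 + 25))² = (121 + 61)² = 182² = 33124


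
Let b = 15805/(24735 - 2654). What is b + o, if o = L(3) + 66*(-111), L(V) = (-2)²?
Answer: -161661277/22081 ≈ -7321.3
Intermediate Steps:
L(V) = 4
o = -7322 (o = 4 + 66*(-111) = 4 - 7326 = -7322)
b = 15805/22081 ≈ 0.71577
b + o = 15805/22081 - 7322 = -161661277/22081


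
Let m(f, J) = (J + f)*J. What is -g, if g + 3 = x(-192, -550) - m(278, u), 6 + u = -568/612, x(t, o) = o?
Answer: -31017263/23409 ≈ -1325.0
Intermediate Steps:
u = -1060/153 (u = -6 - 568/612 = -6 - 568*1/612 = -6 - 142/153 = -1060/153 ≈ -6.9281)
m(f, J) = J*(J + f)
g = 31017263/23409 (g = -3 + (-550 - (-1060)*(-1060/153 + 278)/153) = -3 + (-550 - (-1060)*41474/(153*153)) = -3 + (-550 - 1*(-43962440/23409)) = -3 + (-550 + 43962440/23409) = -3 + 31087490/23409 = 31017263/23409 ≈ 1325.0)
-g = -1*31017263/23409 = -31017263/23409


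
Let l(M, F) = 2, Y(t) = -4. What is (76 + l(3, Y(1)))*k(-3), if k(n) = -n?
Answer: 234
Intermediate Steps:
(76 + l(3, Y(1)))*k(-3) = (76 + 2)*(-1*(-3)) = 78*3 = 234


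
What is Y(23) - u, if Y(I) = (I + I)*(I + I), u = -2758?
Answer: 4874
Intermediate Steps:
Y(I) = 4*I² (Y(I) = (2*I)*(2*I) = 4*I²)
Y(23) - u = 4*23² - 1*(-2758) = 4*529 + 2758 = 2116 + 2758 = 4874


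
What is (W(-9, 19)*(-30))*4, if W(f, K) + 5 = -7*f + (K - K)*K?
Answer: -6960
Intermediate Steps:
W(f, K) = -5 - 7*f (W(f, K) = -5 + (-7*f + (K - K)*K) = -5 + (-7*f + 0*K) = -5 + (-7*f + 0) = -5 - 7*f)
(W(-9, 19)*(-30))*4 = ((-5 - 7*(-9))*(-30))*4 = ((-5 + 63)*(-30))*4 = (58*(-30))*4 = -1740*4 = -6960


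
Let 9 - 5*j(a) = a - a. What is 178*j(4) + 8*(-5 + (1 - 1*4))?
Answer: 1282/5 ≈ 256.40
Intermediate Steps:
j(a) = 9/5 (j(a) = 9/5 - (a - a)/5 = 9/5 - 1/5*0 = 9/5 + 0 = 9/5)
178*j(4) + 8*(-5 + (1 - 1*4)) = 178*(9/5) + 8*(-5 + (1 - 1*4)) = 1602/5 + 8*(-5 + (1 - 4)) = 1602/5 + 8*(-5 - 3) = 1602/5 + 8*(-8) = 1602/5 - 64 = 1282/5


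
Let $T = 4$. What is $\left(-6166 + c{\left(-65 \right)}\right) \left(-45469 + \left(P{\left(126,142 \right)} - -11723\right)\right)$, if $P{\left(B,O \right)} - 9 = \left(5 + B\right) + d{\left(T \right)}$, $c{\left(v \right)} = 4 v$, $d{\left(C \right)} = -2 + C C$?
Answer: $215862192$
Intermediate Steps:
$d{\left(C \right)} = -2 + C^{2}$
$P{\left(B,O \right)} = 28 + B$ ($P{\left(B,O \right)} = 9 - \left(-3 - 16 - B\right) = 9 + \left(\left(5 + B\right) + \left(-2 + 16\right)\right) = 9 + \left(\left(5 + B\right) + 14\right) = 9 + \left(19 + B\right) = 28 + B$)
$\left(-6166 + c{\left(-65 \right)}\right) \left(-45469 + \left(P{\left(126,142 \right)} - -11723\right)\right) = \left(-6166 + 4 \left(-65\right)\right) \left(-45469 + \left(\left(28 + 126\right) - -11723\right)\right) = \left(-6166 - 260\right) \left(-45469 + \left(154 + 11723\right)\right) = - 6426 \left(-45469 + 11877\right) = \left(-6426\right) \left(-33592\right) = 215862192$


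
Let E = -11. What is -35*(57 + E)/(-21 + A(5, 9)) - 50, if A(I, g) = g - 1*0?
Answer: 505/6 ≈ 84.167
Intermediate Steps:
A(I, g) = g (A(I, g) = g + 0 = g)
-35*(57 + E)/(-21 + A(5, 9)) - 50 = -35*(57 - 11)/(-21 + 9) - 50 = -1610/(-12) - 50 = -1610*(-1)/12 - 50 = -35*(-23/6) - 50 = 805/6 - 50 = 505/6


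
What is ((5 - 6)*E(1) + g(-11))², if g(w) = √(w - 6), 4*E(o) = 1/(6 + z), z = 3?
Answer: (-1 + 36*I*√17)²/1296 ≈ -16.999 - 0.22906*I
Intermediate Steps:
E(o) = 1/36 (E(o) = 1/(4*(6 + 3)) = (¼)/9 = (¼)*(⅑) = 1/36)
g(w) = √(-6 + w)
((5 - 6)*E(1) + g(-11))² = ((5 - 6)*(1/36) + √(-6 - 11))² = (-1*1/36 + √(-17))² = (-1/36 + I*√17)²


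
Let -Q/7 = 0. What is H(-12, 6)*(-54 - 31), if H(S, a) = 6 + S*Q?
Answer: -510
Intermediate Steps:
Q = 0 (Q = -7*0 = 0)
H(S, a) = 6 (H(S, a) = 6 + S*0 = 6 + 0 = 6)
H(-12, 6)*(-54 - 31) = 6*(-54 - 31) = 6*(-85) = -510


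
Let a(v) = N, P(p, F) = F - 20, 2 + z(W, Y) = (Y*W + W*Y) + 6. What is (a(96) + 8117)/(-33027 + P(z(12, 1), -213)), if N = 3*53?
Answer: -2069/8315 ≈ -0.24883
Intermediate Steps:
z(W, Y) = 4 + 2*W*Y (z(W, Y) = -2 + ((Y*W + W*Y) + 6) = -2 + ((W*Y + W*Y) + 6) = -2 + (2*W*Y + 6) = -2 + (6 + 2*W*Y) = 4 + 2*W*Y)
P(p, F) = -20 + F
N = 159
a(v) = 159
(a(96) + 8117)/(-33027 + P(z(12, 1), -213)) = (159 + 8117)/(-33027 + (-20 - 213)) = 8276/(-33027 - 233) = 8276/(-33260) = 8276*(-1/33260) = -2069/8315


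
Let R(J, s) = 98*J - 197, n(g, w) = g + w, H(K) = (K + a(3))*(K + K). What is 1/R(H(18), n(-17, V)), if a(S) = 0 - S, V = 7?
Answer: 1/52723 ≈ 1.8967e-5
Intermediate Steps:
a(S) = -S
H(K) = 2*K*(-3 + K) (H(K) = (K - 1*3)*(K + K) = (K - 3)*(2*K) = (-3 + K)*(2*K) = 2*K*(-3 + K))
R(J, s) = -197 + 98*J
1/R(H(18), n(-17, V)) = 1/(-197 + 98*(2*18*(-3 + 18))) = 1/(-197 + 98*(2*18*15)) = 1/(-197 + 98*540) = 1/(-197 + 52920) = 1/52723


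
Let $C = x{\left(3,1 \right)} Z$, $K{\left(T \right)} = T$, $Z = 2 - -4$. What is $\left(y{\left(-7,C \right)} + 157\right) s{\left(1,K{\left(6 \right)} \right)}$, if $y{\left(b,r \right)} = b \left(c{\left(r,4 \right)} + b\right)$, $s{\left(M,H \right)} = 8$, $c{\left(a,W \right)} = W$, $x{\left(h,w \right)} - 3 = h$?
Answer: $1424$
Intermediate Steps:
$x{\left(h,w \right)} = 3 + h$
$Z = 6$ ($Z = 2 + 4 = 6$)
$C = 36$ ($C = \left(3 + 3\right) 6 = 6 \cdot 6 = 36$)
$y{\left(b,r \right)} = b \left(4 + b\right)$
$\left(y{\left(-7,C \right)} + 157\right) s{\left(1,K{\left(6 \right)} \right)} = \left(- 7 \left(4 - 7\right) + 157\right) 8 = \left(\left(-7\right) \left(-3\right) + 157\right) 8 = \left(21 + 157\right) 8 = 178 \cdot 8 = 1424$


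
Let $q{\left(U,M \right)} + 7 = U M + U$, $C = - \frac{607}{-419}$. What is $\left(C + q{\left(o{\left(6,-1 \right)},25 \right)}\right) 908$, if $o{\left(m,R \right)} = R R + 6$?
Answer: $\frac{67130256}{419} \approx 1.6022 \cdot 10^{5}$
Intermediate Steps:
$o{\left(m,R \right)} = 6 + R^{2}$ ($o{\left(m,R \right)} = R^{2} + 6 = 6 + R^{2}$)
$C = \frac{607}{419}$ ($C = \left(-607\right) \left(- \frac{1}{419}\right) = \frac{607}{419} \approx 1.4487$)
$q{\left(U,M \right)} = -7 + U + M U$ ($q{\left(U,M \right)} = -7 + \left(U M + U\right) = -7 + \left(M U + U\right) = -7 + \left(U + M U\right) = -7 + U + M U$)
$\left(C + q{\left(o{\left(6,-1 \right)},25 \right)}\right) 908 = \left(\frac{607}{419} + \left(-7 + \left(6 + \left(-1\right)^{2}\right) + 25 \left(6 + \left(-1\right)^{2}\right)\right)\right) 908 = \left(\frac{607}{419} + \left(-7 + \left(6 + 1\right) + 25 \left(6 + 1\right)\right)\right) 908 = \left(\frac{607}{419} + \left(-7 + 7 + 25 \cdot 7\right)\right) 908 = \left(\frac{607}{419} + \left(-7 + 7 + 175\right)\right) 908 = \left(\frac{607}{419} + 175\right) 908 = \frac{73932}{419} \cdot 908 = \frac{67130256}{419}$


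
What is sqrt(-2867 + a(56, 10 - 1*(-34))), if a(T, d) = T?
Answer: I*sqrt(2811) ≈ 53.019*I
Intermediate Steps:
sqrt(-2867 + a(56, 10 - 1*(-34))) = sqrt(-2867 + 56) = sqrt(-2811) = I*sqrt(2811)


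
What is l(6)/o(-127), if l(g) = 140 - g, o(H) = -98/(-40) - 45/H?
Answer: 340360/7123 ≈ 47.783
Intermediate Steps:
o(H) = 49/20 - 45/H (o(H) = -98*(-1/40) - 45/H = 49/20 - 45/H)
l(6)/o(-127) = (140 - 1*6)/(49/20 - 45/(-127)) = (140 - 6)/(49/20 - 45*(-1/127)) = 134/(49/20 + 45/127) = 134/(7123/2540) = 134*(2540/7123) = 340360/7123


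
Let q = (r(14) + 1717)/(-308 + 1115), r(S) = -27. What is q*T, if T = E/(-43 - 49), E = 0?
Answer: 0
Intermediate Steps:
T = 0 (T = 0/(-43 - 49) = 0/(-92) = 0*(-1/92) = 0)
q = 1690/807 (q = (-27 + 1717)/(-308 + 1115) = 1690/807 ≈ 2.0942)
q*T = (1690/807)*0 = 0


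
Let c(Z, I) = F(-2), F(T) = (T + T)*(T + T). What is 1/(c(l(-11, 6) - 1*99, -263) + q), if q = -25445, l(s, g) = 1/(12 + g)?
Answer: -1/25429 ≈ -3.9325e-5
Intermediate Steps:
F(T) = 4*T² (F(T) = (2*T)*(2*T) = 4*T²)
c(Z, I) = 16 (c(Z, I) = 4*(-2)² = 4*4 = 16)
1/(c(l(-11, 6) - 1*99, -263) + q) = 1/(16 - 25445) = 1/(-25429) = -1/25429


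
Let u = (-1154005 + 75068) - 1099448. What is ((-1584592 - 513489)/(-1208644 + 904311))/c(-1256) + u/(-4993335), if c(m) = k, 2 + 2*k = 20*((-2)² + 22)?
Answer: 984765523358/2127491268777 ≈ 0.46288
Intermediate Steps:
k = 259 (k = -1 + (20*((-2)² + 22))/2 = -1 + (20*(4 + 22))/2 = -1 + (20*26)/2 = -1 + (½)*520 = -1 + 260 = 259)
c(m) = 259
u = -2178385 (u = -1078937 - 1099448 = -2178385)
((-1584592 - 513489)/(-1208644 + 904311))/c(-1256) + u/(-4993335) = ((-1584592 - 513489)/(-1208644 + 904311))/259 - 2178385/(-4993335) = -2098081/(-304333)*(1/259) - 2178385*(-1/4993335) = -2098081*(-1/304333)*(1/259) + 435677/998667 = (2098081/304333)*(1/259) + 435677/998667 = 2098081/78822247 + 435677/998667 = 984765523358/2127491268777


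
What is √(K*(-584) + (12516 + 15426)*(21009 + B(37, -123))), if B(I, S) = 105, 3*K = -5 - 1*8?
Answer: 2*√1327432317/3 ≈ 24289.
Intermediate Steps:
K = -13/3 (K = (-5 - 1*8)/3 = (-5 - 8)/3 = (⅓)*(-13) = -13/3 ≈ -4.3333)
√(K*(-584) + (12516 + 15426)*(21009 + B(37, -123))) = √(-13/3*(-584) + (12516 + 15426)*(21009 + 105)) = √(7592/3 + 27942*21114) = √(7592/3 + 589967388) = √(1769909756/3) = 2*√1327432317/3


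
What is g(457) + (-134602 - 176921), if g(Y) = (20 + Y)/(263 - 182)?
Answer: -2803654/9 ≈ -3.1152e+5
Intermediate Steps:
g(Y) = 20/81 + Y/81 (g(Y) = (20 + Y)/81 = (20 + Y)*(1/81) = 20/81 + Y/81)
g(457) + (-134602 - 176921) = (20/81 + (1/81)*457) + (-134602 - 176921) = (20/81 + 457/81) - 311523 = 53/9 - 311523 = -2803654/9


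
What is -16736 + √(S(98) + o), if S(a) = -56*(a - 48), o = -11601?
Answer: -16736 + I*√14401 ≈ -16736.0 + 120.0*I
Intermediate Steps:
S(a) = 2688 - 56*a (S(a) = -56*(-48 + a) = 2688 - 56*a)
-16736 + √(S(98) + o) = -16736 + √((2688 - 56*98) - 11601) = -16736 + √((2688 - 5488) - 11601) = -16736 + √(-2800 - 11601) = -16736 + √(-14401) = -16736 + I*√14401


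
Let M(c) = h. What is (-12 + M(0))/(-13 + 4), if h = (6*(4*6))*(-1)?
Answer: 52/3 ≈ 17.333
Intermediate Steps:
h = -144 (h = (6*24)*(-1) = 144*(-1) = -144)
M(c) = -144
(-12 + M(0))/(-13 + 4) = (-12 - 144)/(-13 + 4) = -156/(-9) = -156*(-1/9) = 52/3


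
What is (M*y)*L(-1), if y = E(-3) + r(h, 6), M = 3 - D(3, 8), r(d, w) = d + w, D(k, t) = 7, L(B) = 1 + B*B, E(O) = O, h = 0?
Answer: -24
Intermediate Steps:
L(B) = 1 + B²
M = -4 (M = 3 - 1*7 = 3 - 7 = -4)
y = 3 (y = -3 + (0 + 6) = -3 + 6 = 3)
(M*y)*L(-1) = (-4*3)*(1 + (-1)²) = -12*(1 + 1) = -12*2 = -24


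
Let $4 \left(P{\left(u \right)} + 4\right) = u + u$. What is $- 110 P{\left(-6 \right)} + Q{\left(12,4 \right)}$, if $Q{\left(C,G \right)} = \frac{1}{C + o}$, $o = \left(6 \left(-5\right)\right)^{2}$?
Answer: $\frac{702241}{912} \approx 770.0$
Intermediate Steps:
$P{\left(u \right)} = -4 + \frac{u}{2}$ ($P{\left(u \right)} = -4 + \frac{u + u}{4} = -4 + \frac{2 u}{4} = -4 + \frac{u}{2}$)
$o = 900$ ($o = \left(-30\right)^{2} = 900$)
$Q{\left(C,G \right)} = \frac{1}{900 + C}$ ($Q{\left(C,G \right)} = \frac{1}{C + 900} = \frac{1}{900 + C}$)
$- 110 P{\left(-6 \right)} + Q{\left(12,4 \right)} = - 110 \left(-4 + \frac{1}{2} \left(-6\right)\right) + \frac{1}{900 + 12} = - 110 \left(-4 - 3\right) + \frac{1}{912} = \left(-110\right) \left(-7\right) + \frac{1}{912} = 770 + \frac{1}{912} = \frac{702241}{912}$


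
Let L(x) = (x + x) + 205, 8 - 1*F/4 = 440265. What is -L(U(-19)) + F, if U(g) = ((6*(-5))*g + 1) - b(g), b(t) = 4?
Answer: -1762367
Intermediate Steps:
F = -1761028 (F = 32 - 4*440265 = 32 - 1761060 = -1761028)
U(g) = -3 - 30*g (U(g) = ((6*(-5))*g + 1) - 1*4 = (-30*g + 1) - 4 = (1 - 30*g) - 4 = -3 - 30*g)
L(x) = 205 + 2*x (L(x) = 2*x + 205 = 205 + 2*x)
-L(U(-19)) + F = -(205 + 2*(-3 - 30*(-19))) - 1761028 = -(205 + 2*(-3 + 570)) - 1761028 = -(205 + 2*567) - 1761028 = -(205 + 1134) - 1761028 = -1*1339 - 1761028 = -1339 - 1761028 = -1762367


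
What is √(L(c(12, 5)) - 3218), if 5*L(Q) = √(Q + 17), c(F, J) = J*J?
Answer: √(-80450 + 5*√42)/5 ≈ 56.716*I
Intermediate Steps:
c(F, J) = J²
L(Q) = √(17 + Q)/5 (L(Q) = √(Q + 17)/5 = √(17 + Q)/5)
√(L(c(12, 5)) - 3218) = √(√(17 + 5²)/5 - 3218) = √(√(17 + 25)/5 - 3218) = √(√42/5 - 3218) = √(-3218 + √42/5)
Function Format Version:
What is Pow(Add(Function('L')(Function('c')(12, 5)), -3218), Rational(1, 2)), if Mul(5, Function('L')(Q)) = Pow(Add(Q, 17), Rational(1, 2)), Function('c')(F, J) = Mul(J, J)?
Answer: Mul(Rational(1, 5), Pow(Add(-80450, Mul(5, Pow(42, Rational(1, 2)))), Rational(1, 2))) ≈ Mul(56.716, I)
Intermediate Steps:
Function('c')(F, J) = Pow(J, 2)
Function('L')(Q) = Mul(Rational(1, 5), Pow(Add(17, Q), Rational(1, 2))) (Function('L')(Q) = Mul(Rational(1, 5), Pow(Add(Q, 17), Rational(1, 2))) = Mul(Rational(1, 5), Pow(Add(17, Q), Rational(1, 2))))
Pow(Add(Function('L')(Function('c')(12, 5)), -3218), Rational(1, 2)) = Pow(Add(Mul(Rational(1, 5), Pow(Add(17, Pow(5, 2)), Rational(1, 2))), -3218), Rational(1, 2)) = Pow(Add(Mul(Rational(1, 5), Pow(Add(17, 25), Rational(1, 2))), -3218), Rational(1, 2)) = Pow(Add(Mul(Rational(1, 5), Pow(42, Rational(1, 2))), -3218), Rational(1, 2)) = Pow(Add(-3218, Mul(Rational(1, 5), Pow(42, Rational(1, 2)))), Rational(1, 2))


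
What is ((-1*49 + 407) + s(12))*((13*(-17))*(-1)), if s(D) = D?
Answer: 81770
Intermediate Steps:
((-1*49 + 407) + s(12))*((13*(-17))*(-1)) = ((-1*49 + 407) + 12)*((13*(-17))*(-1)) = ((-49 + 407) + 12)*(-221*(-1)) = (358 + 12)*221 = 370*221 = 81770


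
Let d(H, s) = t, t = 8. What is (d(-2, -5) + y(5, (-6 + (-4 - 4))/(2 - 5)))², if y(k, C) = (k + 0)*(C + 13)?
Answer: 83521/9 ≈ 9280.1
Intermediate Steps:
d(H, s) = 8
y(k, C) = k*(13 + C)
(d(-2, -5) + y(5, (-6 + (-4 - 4))/(2 - 5)))² = (8 + 5*(13 + (-6 + (-4 - 4))/(2 - 5)))² = (8 + 5*(13 + (-6 - 8)/(-3)))² = (8 + 5*(13 - 14*(-⅓)))² = (8 + 5*(13 + 14/3))² = (8 + 5*(53/3))² = (8 + 265/3)² = (289/3)² = 83521/9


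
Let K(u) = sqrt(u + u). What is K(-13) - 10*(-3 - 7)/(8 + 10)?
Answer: 50/9 + I*sqrt(26) ≈ 5.5556 + 5.099*I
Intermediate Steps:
K(u) = sqrt(2)*sqrt(u) (K(u) = sqrt(2*u) = sqrt(2)*sqrt(u))
K(-13) - 10*(-3 - 7)/(8 + 10) = sqrt(2)*sqrt(-13) - 10*(-3 - 7)/(8 + 10) = sqrt(2)*(I*sqrt(13)) - 10*(-10/18) = I*sqrt(26) - 10*(-10*1/18) = I*sqrt(26) - 10*(-5)/9 = I*sqrt(26) - 1*(-50/9) = I*sqrt(26) + 50/9 = 50/9 + I*sqrt(26)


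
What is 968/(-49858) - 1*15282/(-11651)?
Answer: 375325894/290447779 ≈ 1.2922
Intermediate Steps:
968/(-49858) - 1*15282/(-11651) = 968*(-1/49858) - 15282*(-1/11651) = -484/24929 + 15282/11651 = 375325894/290447779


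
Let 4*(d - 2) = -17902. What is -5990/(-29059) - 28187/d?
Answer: 1691764596/259990873 ≈ 6.5070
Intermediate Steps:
d = -8947/2 (d = 2 + (¼)*(-17902) = 2 - 8951/2 = -8947/2 ≈ -4473.5)
-5990/(-29059) - 28187/d = -5990/(-29059) - 28187/(-8947/2) = -5990*(-1/29059) - 28187*(-2/8947) = 5990/29059 + 56374/8947 = 1691764596/259990873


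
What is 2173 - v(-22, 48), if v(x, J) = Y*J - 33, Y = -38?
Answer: 4030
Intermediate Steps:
v(x, J) = -33 - 38*J (v(x, J) = -38*J - 33 = -33 - 38*J)
2173 - v(-22, 48) = 2173 - (-33 - 38*48) = 2173 - (-33 - 1824) = 2173 - 1*(-1857) = 2173 + 1857 = 4030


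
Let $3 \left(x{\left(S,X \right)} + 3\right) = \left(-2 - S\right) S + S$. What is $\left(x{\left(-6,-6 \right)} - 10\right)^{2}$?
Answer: $529$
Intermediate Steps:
$x{\left(S,X \right)} = -3 + \frac{S}{3} + \frac{S \left(-2 - S\right)}{3}$ ($x{\left(S,X \right)} = -3 + \frac{\left(-2 - S\right) S + S}{3} = -3 + \frac{S \left(-2 - S\right) + S}{3} = -3 + \frac{S + S \left(-2 - S\right)}{3} = -3 + \left(\frac{S}{3} + \frac{S \left(-2 - S\right)}{3}\right) = -3 + \frac{S}{3} + \frac{S \left(-2 - S\right)}{3}$)
$\left(x{\left(-6,-6 \right)} - 10\right)^{2} = \left(\left(-3 - -2 - \frac{\left(-6\right)^{2}}{3}\right) - 10\right)^{2} = \left(\left(-3 + 2 - 12\right) - 10\right)^{2} = \left(-13 - 10\right)^{2} = \left(-23\right)^{2} = 529$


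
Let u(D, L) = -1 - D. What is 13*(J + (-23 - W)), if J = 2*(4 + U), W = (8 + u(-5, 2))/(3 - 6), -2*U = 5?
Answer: -208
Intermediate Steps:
U = -5/2 (U = -½*5 = -5/2 ≈ -2.5000)
W = -4 (W = (8 + (-1 - 1*(-5)))/(3 - 6) = (8 + (-1 + 5))/(-3) = (8 + 4)*(-⅓) = 12*(-⅓) = -4)
J = 3 (J = 2*(4 - 5/2) = 2*(3/2) = 3)
13*(J + (-23 - W)) = 13*(3 + (-23 - 1*(-4))) = 13*(3 + (-23 + 4)) = 13*(3 - 19) = 13*(-16) = -208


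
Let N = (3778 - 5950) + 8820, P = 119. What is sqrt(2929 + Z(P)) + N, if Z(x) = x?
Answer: 6648 + 2*sqrt(762) ≈ 6703.2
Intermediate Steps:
N = 6648 (N = -2172 + 8820 = 6648)
sqrt(2929 + Z(P)) + N = sqrt(2929 + 119) + 6648 = sqrt(3048) + 6648 = 2*sqrt(762) + 6648 = 6648 + 2*sqrt(762)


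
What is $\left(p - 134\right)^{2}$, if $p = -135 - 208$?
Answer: $227529$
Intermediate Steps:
$p = -343$
$\left(p - 134\right)^{2} = \left(-343 - 134\right)^{2} = \left(-477\right)^{2} = 227529$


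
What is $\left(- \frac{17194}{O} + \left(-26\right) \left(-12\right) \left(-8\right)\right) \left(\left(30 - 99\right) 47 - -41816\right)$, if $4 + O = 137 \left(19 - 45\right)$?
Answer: $- \frac{171332432783}{1783} \approx -9.6092 \cdot 10^{7}$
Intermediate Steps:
$O = -3566$ ($O = -4 + 137 \left(19 - 45\right) = -4 + 137 \left(-26\right) = -4 - 3562 = -3566$)
$\left(- \frac{17194}{O} + \left(-26\right) \left(-12\right) \left(-8\right)\right) \left(\left(30 - 99\right) 47 - -41816\right) = \left(- \frac{17194}{-3566} + \left(-26\right) \left(-12\right) \left(-8\right)\right) \left(\left(30 - 99\right) 47 - -41816\right) = \left(\left(-17194\right) \left(- \frac{1}{3566}\right) + 312 \left(-8\right)\right) \left(\left(-69\right) 47 + 41816\right) = \left(\frac{8597}{1783} - 2496\right) \left(-3243 + 41816\right) = \left(- \frac{4441771}{1783}\right) 38573 = - \frac{171332432783}{1783}$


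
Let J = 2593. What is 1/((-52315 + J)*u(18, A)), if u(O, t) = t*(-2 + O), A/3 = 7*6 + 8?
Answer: -1/119332800 ≈ -8.3799e-9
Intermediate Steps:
A = 150 (A = 3*(7*6 + 8) = 3*(42 + 8) = 3*50 = 150)
1/((-52315 + J)*u(18, A)) = 1/((-52315 + 2593)*((150*(-2 + 18)))) = 1/((-49722)*((150*16))) = -1/49722/2400 = -1/49722*1/2400 = -1/119332800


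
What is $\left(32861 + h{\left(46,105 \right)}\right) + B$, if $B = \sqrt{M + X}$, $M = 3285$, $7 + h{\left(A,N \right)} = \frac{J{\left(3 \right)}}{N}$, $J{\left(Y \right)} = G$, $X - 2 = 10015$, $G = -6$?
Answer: $\frac{1149888}{35} + 3 \sqrt{1478} \approx 32969.0$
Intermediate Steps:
$X = 10017$ ($X = 2 + 10015 = 10017$)
$J{\left(Y \right)} = -6$
$h{\left(A,N \right)} = -7 - \frac{6}{N}$
$B = 3 \sqrt{1478}$ ($B = \sqrt{3285 + 10017} = \sqrt{13302} = 3 \sqrt{1478} \approx 115.33$)
$\left(32861 + h{\left(46,105 \right)}\right) + B = \left(32861 - \left(7 + \frac{6}{105}\right)\right) + 3 \sqrt{1478} = \left(32861 - \frac{247}{35}\right) + 3 \sqrt{1478} = \frac{1149888}{35} + 3 \sqrt{1478}$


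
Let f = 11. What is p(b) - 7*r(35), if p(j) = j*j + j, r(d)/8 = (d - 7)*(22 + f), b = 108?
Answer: -39972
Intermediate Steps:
r(d) = -1848 + 264*d (r(d) = 8*((d - 7)*(22 + 11)) = 8*((-7 + d)*33) = 8*(-231 + 33*d) = -1848 + 264*d)
p(j) = j + j² (p(j) = j² + j = j + j²)
p(b) - 7*r(35) = 108*(1 + 108) - 7*(-1848 + 264*35) = 108*109 - 7*(-1848 + 9240) = 11772 - 7*7392 = 11772 - 1*51744 = 11772 - 51744 = -39972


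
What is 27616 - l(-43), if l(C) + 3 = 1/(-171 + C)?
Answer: 5910467/214 ≈ 27619.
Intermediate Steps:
l(C) = -3 + 1/(-171 + C)
27616 - l(-43) = 27616 - (514 - 3*(-43))/(-171 - 43) = 27616 - (514 + 129)/(-214) = 27616 - (-1)*643/214 = 27616 - 1*(-643/214) = 27616 + 643/214 = 5910467/214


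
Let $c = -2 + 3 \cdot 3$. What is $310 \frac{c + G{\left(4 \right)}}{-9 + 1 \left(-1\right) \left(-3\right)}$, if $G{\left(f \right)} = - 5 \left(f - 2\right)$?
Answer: $155$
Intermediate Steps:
$G{\left(f \right)} = 10 - 5 f$ ($G{\left(f \right)} = - 5 \left(-2 + f\right) = 10 - 5 f$)
$c = 7$ ($c = -2 + 9 = 7$)
$310 \frac{c + G{\left(4 \right)}}{-9 + 1 \left(-1\right) \left(-3\right)} = 310 \frac{7 + \left(10 - 20\right)}{-9 + 1 \left(-1\right) \left(-3\right)} = 310 \frac{7 + \left(10 - 20\right)}{-9 - -3} = 310 \frac{7 - 10}{-9 + 3} = 310 \left(- \frac{3}{-6}\right) = 310 \left(\left(-3\right) \left(- \frac{1}{6}\right)\right) = 310 \cdot \frac{1}{2} = 155$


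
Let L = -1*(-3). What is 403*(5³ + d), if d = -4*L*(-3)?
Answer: 64883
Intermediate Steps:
L = 3
d = 36 (d = -4*3*(-3) = -12*(-3) = 36)
403*(5³ + d) = 403*(5³ + 36) = 403*(125 + 36) = 403*161 = 64883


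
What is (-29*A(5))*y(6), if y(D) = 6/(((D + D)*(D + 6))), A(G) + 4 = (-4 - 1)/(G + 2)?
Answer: 319/56 ≈ 5.6964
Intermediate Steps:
A(G) = -4 - 5/(2 + G) (A(G) = -4 + (-4 - 1)/(G + 2) = -4 - 5/(2 + G))
y(D) = 3/(D*(6 + D)) (y(D) = 6/(((2*D)*(6 + D))) = 6/((2*D*(6 + D))) = 6*(1/(2*D*(6 + D))) = 3/(D*(6 + D)))
(-29*A(5))*y(6) = (-29*(-13 - 4*5)/(2 + 5))*(3/(6*(6 + 6))) = (-29*(-13 - 20)/7)*(3*(1/6)/12) = (-29*(-33)/7)*(3*(1/6)*(1/12)) = -29*(-33/7)*(1/24) = (957/7)*(1/24) = 319/56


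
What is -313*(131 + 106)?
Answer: -74181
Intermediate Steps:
-313*(131 + 106) = -313*237 = -74181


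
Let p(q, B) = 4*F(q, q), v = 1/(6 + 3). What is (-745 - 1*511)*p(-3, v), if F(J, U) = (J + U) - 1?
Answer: 35168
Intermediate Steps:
F(J, U) = -1 + J + U
v = 1/9 ≈ 0.11111
p(q, B) = -4 + 8*q (p(q, B) = 4*(-1 + q + q) = 4*(-1 + 2*q) = -4 + 8*q)
(-745 - 1*511)*p(-3, v) = (-745 - 1*511)*(-4 + 8*(-3)) = (-745 - 511)*(-4 - 24) = -1256*(-28) = 35168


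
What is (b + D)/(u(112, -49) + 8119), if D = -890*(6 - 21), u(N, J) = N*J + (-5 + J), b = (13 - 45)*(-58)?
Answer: 15206/2577 ≈ 5.9007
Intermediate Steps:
b = 1856 (b = -32*(-58) = 1856)
u(N, J) = -5 + J + J*N (u(N, J) = J*N + (-5 + J) = -5 + J + J*N)
D = 13350 (D = -890*(-15) = 13350)
(b + D)/(u(112, -49) + 8119) = (1856 + 13350)/((-5 - 49 - 49*112) + 8119) = 15206/((-5 - 49 - 5488) + 8119) = 15206/(-5542 + 8119) = 15206/2577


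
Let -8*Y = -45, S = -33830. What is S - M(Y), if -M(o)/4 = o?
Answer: -67615/2 ≈ -33808.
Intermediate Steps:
Y = 45/8 (Y = -1/8*(-45) = 45/8 ≈ 5.6250)
M(o) = -4*o
S - M(Y) = -33830 - (-4)*45/8 = -33830 - 1*(-45/2) = -33830 + 45/2 = -67615/2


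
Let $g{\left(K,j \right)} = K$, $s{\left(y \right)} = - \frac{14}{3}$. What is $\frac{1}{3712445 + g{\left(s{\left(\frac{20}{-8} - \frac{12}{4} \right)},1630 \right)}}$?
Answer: $\frac{3}{11137321} \approx 2.6936 \cdot 10^{-7}$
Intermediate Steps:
$s{\left(y \right)} = - \frac{14}{3}$ ($s{\left(y \right)} = \left(-14\right) \frac{1}{3} = - \frac{14}{3}$)
$\frac{1}{3712445 + g{\left(s{\left(\frac{20}{-8} - \frac{12}{4} \right)},1630 \right)}} = \frac{1}{3712445 - \frac{14}{3}} = \frac{1}{\frac{11137321}{3}} = \frac{3}{11137321}$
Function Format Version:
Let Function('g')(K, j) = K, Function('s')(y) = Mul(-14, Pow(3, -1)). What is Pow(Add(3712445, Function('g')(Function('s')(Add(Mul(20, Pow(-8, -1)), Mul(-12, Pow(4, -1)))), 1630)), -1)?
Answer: Rational(3, 11137321) ≈ 2.6936e-7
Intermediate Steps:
Function('s')(y) = Rational(-14, 3) (Function('s')(y) = Mul(-14, Rational(1, 3)) = Rational(-14, 3))
Pow(Add(3712445, Function('g')(Function('s')(Add(Mul(20, Pow(-8, -1)), Mul(-12, Pow(4, -1)))), 1630)), -1) = Pow(Add(3712445, Rational(-14, 3)), -1) = Pow(Rational(11137321, 3), -1) = Rational(3, 11137321)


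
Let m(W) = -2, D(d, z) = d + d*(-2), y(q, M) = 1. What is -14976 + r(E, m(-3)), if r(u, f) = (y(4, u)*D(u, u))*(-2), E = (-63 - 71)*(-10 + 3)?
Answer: -13100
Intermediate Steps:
D(d, z) = -d (D(d, z) = d - 2*d = -d)
E = 938 (E = -134*(-7) = 938)
r(u, f) = 2*u (r(u, f) = (1*(-u))*(-2) = -u*(-2) = 2*u)
-14976 + r(E, m(-3)) = -14976 + 2*938 = -14976 + 1876 = -13100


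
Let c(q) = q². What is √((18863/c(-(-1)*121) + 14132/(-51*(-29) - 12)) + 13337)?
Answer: 2*√11682670172309/59169 ≈ 115.53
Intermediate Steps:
√((18863/c(-(-1)*121) + 14132/(-51*(-29) - 12)) + 13337) = √((18863/((-(-1)*121)²) + 14132/(-51*(-29) - 12)) + 13337) = √((18863/((-1*(-121))²) + 14132/(1479 - 12)) + 13337) = √((18863/(121²) + 14132/1467) + 13337) = √((18863/14641 + 14132*(1/1467)) + 13337) = √((18863*(1/14641) + 14132/1467) + 13337) = √((18863/14641 + 14132/1467) + 13337) = √(234578633/21478347 + 13337) = √(286691292572/21478347) = 2*√11682670172309/59169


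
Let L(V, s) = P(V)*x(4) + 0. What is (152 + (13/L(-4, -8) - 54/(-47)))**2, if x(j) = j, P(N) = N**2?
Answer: 212782006089/9048064 ≈ 23517.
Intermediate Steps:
L(V, s) = 4*V**2 (L(V, s) = V**2*4 + 0 = 4*V**2 + 0 = 4*V**2)
(152 + (13/L(-4, -8) - 54/(-47)))**2 = (152 + (13/((4*(-4)**2)) - 54/(-47)))**2 = (152 + (13/((4*16)) - 54*(-1/47)))**2 = (152 + (13/64 + 54/47))**2 = (152 + 4067/3008)**2 = (461283/3008)**2 = 212782006089/9048064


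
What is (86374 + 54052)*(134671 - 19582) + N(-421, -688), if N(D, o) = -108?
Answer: 16161487806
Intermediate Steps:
(86374 + 54052)*(134671 - 19582) + N(-421, -688) = (86374 + 54052)*(134671 - 19582) - 108 = 140426*115089 - 108 = 16161487914 - 108 = 16161487806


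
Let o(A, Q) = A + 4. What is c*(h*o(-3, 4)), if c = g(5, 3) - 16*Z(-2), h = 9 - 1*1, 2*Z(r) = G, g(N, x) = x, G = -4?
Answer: 280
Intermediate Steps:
o(A, Q) = 4 + A
Z(r) = -2 (Z(r) = (1/2)*(-4) = -2)
h = 8 (h = 9 - 1 = 8)
c = 35 (c = 3 - 16*(-2) = 3 + 32 = 35)
c*(h*o(-3, 4)) = 35*(8*(4 - 3)) = 35*(8*1) = 35*8 = 280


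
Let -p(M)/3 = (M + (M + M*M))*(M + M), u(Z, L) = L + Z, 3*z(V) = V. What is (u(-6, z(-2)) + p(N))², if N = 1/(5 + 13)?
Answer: 42471289/944784 ≈ 44.953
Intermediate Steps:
z(V) = V/3
N = 1/18 ≈ 0.055556
p(M) = -6*M*(M² + 2*M) (p(M) = -3*(M + (M + M*M))*(M + M) = -3*(M + (M + M²))*2*M = -3*(M² + 2*M)*2*M = -6*M*(M² + 2*M))
(u(-6, z(-2)) + p(N))² = (((⅓)*(-2) - 6) + 6*(1/18)²*(-2 - 1*1/18))² = ((-⅔ - 6) + 6*(1/324)*(-2 - 1/18))² = (-20/3 + 6*(1/324)*(-37/18))² = (-20/3 - 37/972)² = (-6517/972)² = 42471289/944784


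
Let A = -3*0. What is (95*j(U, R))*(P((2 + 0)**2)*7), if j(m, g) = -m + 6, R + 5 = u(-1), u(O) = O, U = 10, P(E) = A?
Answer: 0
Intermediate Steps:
A = 0
P(E) = 0
R = -6 (R = -5 - 1 = -6)
j(m, g) = 6 - m
(95*j(U, R))*(P((2 + 0)**2)*7) = (95*(6 - 1*10))*(0*7) = (95*(6 - 10))*0 = (95*(-4))*0 = -380*0 = 0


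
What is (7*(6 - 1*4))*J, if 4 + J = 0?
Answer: -56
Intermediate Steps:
J = -4 (J = -4 + 0 = -4)
(7*(6 - 1*4))*J = (7*(6 - 1*4))*(-4) = (7*(6 - 4))*(-4) = (7*2)*(-4) = 14*(-4) = -56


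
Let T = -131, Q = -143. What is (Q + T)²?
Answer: 75076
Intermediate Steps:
(Q + T)² = (-143 - 131)² = (-274)² = 75076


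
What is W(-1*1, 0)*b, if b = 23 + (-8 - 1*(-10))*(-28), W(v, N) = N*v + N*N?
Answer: 0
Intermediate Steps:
W(v, N) = N**2 + N*v (W(v, N) = N*v + N**2 = N**2 + N*v)
b = -33 (b = 23 + (-8 + 10)*(-28) = 23 + 2*(-28) = 23 - 56 = -33)
W(-1*1, 0)*b = (0*(0 - 1*1))*(-33) = (0*(0 - 1))*(-33) = (0*(-1))*(-33) = 0*(-33) = 0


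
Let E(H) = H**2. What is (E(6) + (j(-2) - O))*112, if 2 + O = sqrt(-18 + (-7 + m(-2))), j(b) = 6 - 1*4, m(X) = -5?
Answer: 4480 - 112*I*sqrt(30) ≈ 4480.0 - 613.45*I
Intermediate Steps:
j(b) = 2 (j(b) = 6 - 4 = 2)
O = -2 + I*sqrt(30) (O = -2 + sqrt(-18 + (-7 - 5)) = -2 + sqrt(-18 - 12) = -2 + sqrt(-30) = -2 + I*sqrt(30) ≈ -2.0 + 5.4772*I)
(E(6) + (j(-2) - O))*112 = (6**2 + (2 - (-2 + I*sqrt(30))))*112 = (36 + (2 + (2 - I*sqrt(30))))*112 = (36 + (4 - I*sqrt(30)))*112 = (40 - I*sqrt(30))*112 = 4480 - 112*I*sqrt(30)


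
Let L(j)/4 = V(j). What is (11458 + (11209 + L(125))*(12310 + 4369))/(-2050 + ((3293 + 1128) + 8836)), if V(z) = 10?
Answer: 187633529/11207 ≈ 16743.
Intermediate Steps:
L(j) = 40 (L(j) = 4*10 = 40)
(11458 + (11209 + L(125))*(12310 + 4369))/(-2050 + ((3293 + 1128) + 8836)) = (11458 + (11209 + 40)*(12310 + 4369))/(-2050 + ((3293 + 1128) + 8836)) = (11458 + 11249*16679)/(-2050 + (4421 + 8836)) = (11458 + 187622071)/(-2050 + 13257) = 187633529/11207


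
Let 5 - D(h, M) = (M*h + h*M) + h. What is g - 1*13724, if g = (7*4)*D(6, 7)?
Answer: -16104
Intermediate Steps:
D(h, M) = 5 - h - 2*M*h (D(h, M) = 5 - ((M*h + h*M) + h) = 5 - ((M*h + M*h) + h) = 5 - (2*M*h + h) = 5 - (h + 2*M*h) = 5 + (-h - 2*M*h) = 5 - h - 2*M*h)
g = -2380 (g = (7*4)*(5 - 1*6 - 2*7*6) = 28*(5 - 6 - 84) = 28*(-85) = -2380)
g - 1*13724 = -2380 - 1*13724 = -2380 - 13724 = -16104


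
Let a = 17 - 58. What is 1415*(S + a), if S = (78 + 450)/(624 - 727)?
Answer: -6722665/103 ≈ -65269.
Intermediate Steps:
S = -528/103 (S = 528/(-103) = 528*(-1/103) = -528/103 ≈ -5.1262)
a = -41
1415*(S + a) = 1415*(-528/103 - 41) = 1415*(-4751/103) = -6722665/103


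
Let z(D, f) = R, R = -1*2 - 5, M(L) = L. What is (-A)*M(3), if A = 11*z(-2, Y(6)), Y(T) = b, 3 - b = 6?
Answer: 231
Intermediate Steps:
b = -3 (b = 3 - 1*6 = 3 - 6 = -3)
Y(T) = -3
R = -7 (R = -2 - 5 = -7)
z(D, f) = -7
A = -77 (A = 11*(-7) = -77)
(-A)*M(3) = -1*(-77)*3 = 77*3 = 231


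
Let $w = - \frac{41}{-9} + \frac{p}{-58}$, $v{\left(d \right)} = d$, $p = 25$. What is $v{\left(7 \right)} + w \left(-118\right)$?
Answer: $- \frac{125200}{261} \approx -479.69$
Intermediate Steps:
$w = \frac{2153}{522}$ ($w = - \frac{41}{-9} + \frac{25}{-58} = \left(-41\right) \left(- \frac{1}{9}\right) + 25 \left(- \frac{1}{58}\right) = \frac{41}{9} - \frac{25}{58} = \frac{2153}{522} \approx 4.1245$)
$v{\left(7 \right)} + w \left(-118\right) = 7 + \frac{2153}{522} \left(-118\right) = 7 - \frac{127027}{261} = - \frac{125200}{261}$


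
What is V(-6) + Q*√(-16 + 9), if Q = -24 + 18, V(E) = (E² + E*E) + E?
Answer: 66 - 6*I*√7 ≈ 66.0 - 15.875*I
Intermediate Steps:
V(E) = E + 2*E² (V(E) = (E² + E²) + E = 2*E² + E = E + 2*E²)
Q = -6
V(-6) + Q*√(-16 + 9) = -6*(1 + 2*(-6)) - 6*√(-16 + 9) = -6*(1 - 12) - 6*I*√7 = -6*(-11) - 6*I*√7 = 66 - 6*I*√7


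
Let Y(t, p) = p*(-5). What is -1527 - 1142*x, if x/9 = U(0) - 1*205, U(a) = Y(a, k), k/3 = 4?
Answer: 2722143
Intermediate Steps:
k = 12 (k = 3*4 = 12)
Y(t, p) = -5*p
U(a) = -60 (U(a) = -5*12 = -60)
x = -2385 (x = 9*(-60 - 1*205) = 9*(-60 - 205) = 9*(-265) = -2385)
-1527 - 1142*x = -1527 - 1142*(-2385) = -1527 + 2723670 = 2722143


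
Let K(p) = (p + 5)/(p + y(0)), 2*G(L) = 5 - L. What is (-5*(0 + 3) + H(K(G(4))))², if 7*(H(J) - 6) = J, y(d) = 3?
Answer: 184900/2401 ≈ 77.010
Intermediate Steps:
G(L) = 5/2 - L/2 (G(L) = (5 - L)/2 = 5/2 - L/2)
K(p) = (5 + p)/(3 + p) (K(p) = (p + 5)/(p + 3) = (5 + p)/(3 + p))
H(J) = 6 + J/7
(-5*(0 + 3) + H(K(G(4))))² = (-5*(0 + 3) + (6 + ((5 + (5/2 - ½*4))/(3 + (5/2 - ½*4)))/7))² = (-5*3 + (6 + ((5 + (5/2 - 2))/(3 + (5/2 - 2)))/7))² = (-15 + (6 + ((5 + ½)/(3 + ½))/7))² = (-15 + (6 + ((11/2)/(7/2))/7))² = (-15 + (6 + ((2/7)*(11/2))/7))² = (-15 + (6 + (⅐)*(11/7)))² = (-15 + (6 + 11/49))² = (-15 + 305/49)² = (-430/49)² = 184900/2401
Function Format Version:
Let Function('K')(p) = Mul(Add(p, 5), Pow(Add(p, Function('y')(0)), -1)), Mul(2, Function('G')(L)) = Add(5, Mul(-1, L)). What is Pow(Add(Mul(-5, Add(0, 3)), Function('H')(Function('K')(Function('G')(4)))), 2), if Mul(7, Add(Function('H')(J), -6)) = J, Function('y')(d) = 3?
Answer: Rational(184900, 2401) ≈ 77.010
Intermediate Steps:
Function('G')(L) = Add(Rational(5, 2), Mul(Rational(-1, 2), L)) (Function('G')(L) = Mul(Rational(1, 2), Add(5, Mul(-1, L))) = Add(Rational(5, 2), Mul(Rational(-1, 2), L)))
Function('K')(p) = Mul(Pow(Add(3, p), -1), Add(5, p)) (Function('K')(p) = Mul(Add(p, 5), Pow(Add(p, 3), -1)) = Mul(Add(5, p), Pow(Add(3, p), -1)) = Mul(Pow(Add(3, p), -1), Add(5, p)))
Function('H')(J) = Add(6, Mul(Rational(1, 7), J))
Pow(Add(Mul(-5, Add(0, 3)), Function('H')(Function('K')(Function('G')(4)))), 2) = Pow(Add(Mul(-5, Add(0, 3)), Add(6, Mul(Rational(1, 7), Mul(Pow(Add(3, Add(Rational(5, 2), Mul(Rational(-1, 2), 4))), -1), Add(5, Add(Rational(5, 2), Mul(Rational(-1, 2), 4))))))), 2) = Pow(Add(Mul(-5, 3), Add(6, Mul(Rational(1, 7), Mul(Pow(Add(3, Add(Rational(5, 2), -2)), -1), Add(5, Add(Rational(5, 2), -2)))))), 2) = Pow(Add(-15, Add(6, Mul(Rational(1, 7), Mul(Pow(Add(3, Rational(1, 2)), -1), Add(5, Rational(1, 2)))))), 2) = Pow(Add(-15, Add(6, Mul(Rational(1, 7), Mul(Pow(Rational(7, 2), -1), Rational(11, 2))))), 2) = Pow(Add(-15, Add(6, Mul(Rational(1, 7), Mul(Rational(2, 7), Rational(11, 2))))), 2) = Pow(Add(-15, Add(6, Mul(Rational(1, 7), Rational(11, 7)))), 2) = Pow(Add(-15, Add(6, Rational(11, 49))), 2) = Pow(Add(-15, Rational(305, 49)), 2) = Pow(Rational(-430, 49), 2) = Rational(184900, 2401)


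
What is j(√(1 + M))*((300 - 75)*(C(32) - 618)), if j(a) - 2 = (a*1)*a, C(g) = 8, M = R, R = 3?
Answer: -823500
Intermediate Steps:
M = 3
j(a) = 2 + a² (j(a) = 2 + (a*1)*a = 2 + a*a = 2 + a²)
j(√(1 + M))*((300 - 75)*(C(32) - 618)) = (2 + (√(1 + 3))²)*((300 - 75)*(8 - 618)) = (2 + (√4)²)*(225*(-610)) = (2 + 2²)*(-137250) = (2 + 4)*(-137250) = 6*(-137250) = -823500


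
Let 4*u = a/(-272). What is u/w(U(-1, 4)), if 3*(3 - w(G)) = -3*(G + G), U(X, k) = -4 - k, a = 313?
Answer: 313/14144 ≈ 0.022130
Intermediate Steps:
w(G) = 3 + 2*G (w(G) = 3 - (-1)*(G + G) = 3 - (-1)*2*G = 3 - (-2)*G = 3 + 2*G)
u = -313/1088 (u = (313/(-272))/4 = (313*(-1/272))/4 = (¼)*(-313/272) = -313/1088 ≈ -0.28768)
u/w(U(-1, 4)) = -313/(1088*(3 + 2*(-4 - 1*4))) = -313/(1088*(3 + 2*(-4 - 4))) = -313/(1088*(3 + 2*(-8))) = -313/(1088*(3 - 16)) = -313/1088/(-13) = -313/1088*(-1/13) = 313/14144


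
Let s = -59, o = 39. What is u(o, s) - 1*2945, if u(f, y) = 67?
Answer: -2878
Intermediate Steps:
u(o, s) - 1*2945 = 67 - 1*2945 = 67 - 2945 = -2878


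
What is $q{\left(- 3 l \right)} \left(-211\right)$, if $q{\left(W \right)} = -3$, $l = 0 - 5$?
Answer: $633$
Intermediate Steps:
$l = -5$
$q{\left(- 3 l \right)} \left(-211\right) = \left(-3\right) \left(-211\right) = 633$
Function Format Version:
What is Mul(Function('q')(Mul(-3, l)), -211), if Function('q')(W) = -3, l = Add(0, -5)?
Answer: 633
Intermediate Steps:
l = -5
Mul(Function('q')(Mul(-3, l)), -211) = Mul(-3, -211) = 633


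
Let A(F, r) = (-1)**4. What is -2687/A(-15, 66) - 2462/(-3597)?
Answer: -9662677/3597 ≈ -2686.3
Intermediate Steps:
A(F, r) = 1
-2687/A(-15, 66) - 2462/(-3597) = -2687/1 - 2462/(-3597) = -2687*1 - 2462*(-1/3597) = -2687 + 2462/3597 = -9662677/3597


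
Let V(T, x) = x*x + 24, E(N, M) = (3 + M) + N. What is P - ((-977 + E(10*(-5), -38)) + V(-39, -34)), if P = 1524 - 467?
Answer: 939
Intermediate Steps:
E(N, M) = 3 + M + N
V(T, x) = 24 + x² (V(T, x) = x² + 24 = 24 + x²)
P = 1057
P - ((-977 + E(10*(-5), -38)) + V(-39, -34)) = 1057 - ((-977 + (3 - 38 + 10*(-5))) + (24 + (-34)²)) = 1057 - ((-977 + (3 - 38 - 50)) + (24 + 1156)) = 1057 - ((-977 - 85) + 1180) = 1057 - (-1062 + 1180) = 1057 - 1*118 = 1057 - 118 = 939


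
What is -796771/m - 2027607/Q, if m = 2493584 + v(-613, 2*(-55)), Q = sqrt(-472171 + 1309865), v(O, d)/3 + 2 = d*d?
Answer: -796771/2529878 - 2027607*sqrt(837694)/837694 ≈ -2215.7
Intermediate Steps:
v(O, d) = -6 + 3*d**2 (v(O, d) = -6 + 3*(d*d) = -6 + 3*d**2)
Q = sqrt(837694) ≈ 915.26
m = 2529878 (m = 2493584 + (-6 + 3*(2*(-55))**2) = 2493584 + (-6 + 3*(-110)**2) = 2493584 + (-6 + 3*12100) = 2493584 + (-6 + 36300) = 2493584 + 36294 = 2529878)
-796771/m - 2027607/Q = -796771/2529878 - 2027607*sqrt(837694)/837694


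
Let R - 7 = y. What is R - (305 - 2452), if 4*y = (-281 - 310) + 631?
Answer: 2164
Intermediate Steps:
y = 10 (y = ((-281 - 310) + 631)/4 = (-591 + 631)/4 = (¼)*40 = 10)
R = 17 (R = 7 + 10 = 17)
R - (305 - 2452) = 17 - (305 - 2452) = 17 - 1*(-2147) = 17 + 2147 = 2164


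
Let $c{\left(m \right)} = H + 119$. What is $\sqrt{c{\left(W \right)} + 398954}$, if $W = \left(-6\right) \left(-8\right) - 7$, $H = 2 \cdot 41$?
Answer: $\sqrt{399155} \approx 631.79$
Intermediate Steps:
$H = 82$
$W = 41$ ($W = 48 - 7 = 41$)
$c{\left(m \right)} = 201$ ($c{\left(m \right)} = 82 + 119 = 201$)
$\sqrt{c{\left(W \right)} + 398954} = \sqrt{201 + 398954} = \sqrt{399155}$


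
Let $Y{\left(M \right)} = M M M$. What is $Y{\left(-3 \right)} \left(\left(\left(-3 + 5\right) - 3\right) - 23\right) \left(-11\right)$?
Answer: $-7128$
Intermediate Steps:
$Y{\left(M \right)} = M^{3}$ ($Y{\left(M \right)} = M^{2} M = M^{3}$)
$Y{\left(-3 \right)} \left(\left(\left(-3 + 5\right) - 3\right) - 23\right) \left(-11\right) = \left(-3\right)^{3} \left(\left(\left(-3 + 5\right) - 3\right) - 23\right) \left(-11\right) = - 27 \left(\left(2 - 3\right) - 23\right) \left(-11\right) = - 27 \left(-1 - 23\right) \left(-11\right) = \left(-27\right) \left(-24\right) \left(-11\right) = 648 \left(-11\right) = -7128$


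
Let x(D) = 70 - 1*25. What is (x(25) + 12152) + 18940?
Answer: 31137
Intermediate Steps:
x(D) = 45 (x(D) = 70 - 25 = 45)
(x(25) + 12152) + 18940 = (45 + 12152) + 18940 = 12197 + 18940 = 31137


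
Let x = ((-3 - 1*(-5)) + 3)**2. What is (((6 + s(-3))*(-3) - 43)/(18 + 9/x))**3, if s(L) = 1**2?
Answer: -4096000000/96702579 ≈ -42.357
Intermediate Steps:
s(L) = 1
x = 25 (x = ((-3 + 5) + 3)**2 = (2 + 3)**2 = 5**2 = 25)
(((6 + s(-3))*(-3) - 43)/(18 + 9/x))**3 = (((6 + 1)*(-3) - 43)/(18 + 9/25))**3 = ((7*(-3) - 43)/(18 + 9*(1/25)))**3 = ((-21 - 43)/(18 + 9/25))**3 = (-64/459/25)**3 = (-64*25/459)**3 = (-1600/459)**3 = -4096000000/96702579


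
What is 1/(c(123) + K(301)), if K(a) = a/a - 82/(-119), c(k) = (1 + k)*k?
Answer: 119/1815189 ≈ 6.5558e-5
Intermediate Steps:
c(k) = k*(1 + k)
K(a) = 201/119 (K(a) = 1 - 82*(-1/119) = 1 + 82/119 = 201/119)
1/(c(123) + K(301)) = 1/(123*(1 + 123) + 201/119) = 1/(123*124 + 201/119) = 1/(15252 + 201/119) = 1/(1815189/119) = 119/1815189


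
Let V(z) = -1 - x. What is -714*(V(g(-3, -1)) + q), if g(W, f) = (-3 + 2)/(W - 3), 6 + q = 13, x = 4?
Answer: -1428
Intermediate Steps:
q = 7 (q = -6 + 13 = 7)
g(W, f) = -1/(-3 + W)
V(z) = -5 (V(z) = -1 - 1*4 = -1 - 4 = -5)
-714*(V(g(-3, -1)) + q) = -714*(-5 + 7) = -714*2 = -51*28 = -1428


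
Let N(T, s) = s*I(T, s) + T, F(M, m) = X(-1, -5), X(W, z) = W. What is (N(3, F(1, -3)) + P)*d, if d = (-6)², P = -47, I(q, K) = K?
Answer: -1548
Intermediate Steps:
F(M, m) = -1
N(T, s) = T + s² (N(T, s) = s*s + T = s² + T = T + s²)
d = 36
(N(3, F(1, -3)) + P)*d = ((3 + (-1)²) - 47)*36 = ((3 + 1) - 47)*36 = (4 - 47)*36 = -43*36 = -1548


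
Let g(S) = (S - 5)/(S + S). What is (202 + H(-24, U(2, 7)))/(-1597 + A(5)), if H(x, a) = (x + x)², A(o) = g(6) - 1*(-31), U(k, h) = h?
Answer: -30072/18791 ≈ -1.6003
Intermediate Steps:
g(S) = (-5 + S)/(2*S) (g(S) = (-5 + S)/((2*S)) = (-5 + S)*(1/(2*S)) = (-5 + S)/(2*S))
A(o) = 373/12 (A(o) = (½)*(-5 + 6)/6 - 1*(-31) = (½)*(⅙)*1 + 31 = 1/12 + 31 = 373/12)
H(x, a) = 4*x² (H(x, a) = (2*x)² = 4*x²)
(202 + H(-24, U(2, 7)))/(-1597 + A(5)) = (202 + 4*(-24)²)/(-1597 + 373/12) = (202 + 4*576)/(-18791/12) = (202 + 2304)*(-12/18791) = 2506*(-12/18791) = -30072/18791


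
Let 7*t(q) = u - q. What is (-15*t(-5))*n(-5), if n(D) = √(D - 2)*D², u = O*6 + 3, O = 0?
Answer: -3000*I*√7/7 ≈ -1133.9*I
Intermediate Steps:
u = 3 (u = 0*6 + 3 = 0 + 3 = 3)
t(q) = 3/7 - q/7 (t(q) = (3 - q)/7 = 3/7 - q/7)
n(D) = D²*√(-2 + D) (n(D) = √(-2 + D)*D² = D²*√(-2 + D))
(-15*t(-5))*n(-5) = (-15*(3/7 - ⅐*(-5)))*((-5)²*√(-2 - 5)) = (-15*(3/7 + 5/7))*(25*√(-7)) = (-15*8/7)*(25*(I*√7)) = -3000*I*√7/7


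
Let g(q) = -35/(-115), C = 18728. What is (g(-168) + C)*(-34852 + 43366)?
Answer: 3667414014/23 ≈ 1.5945e+8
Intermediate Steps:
g(q) = 7/23 (g(q) = -35*(-1/115) = 7/23)
(g(-168) + C)*(-34852 + 43366) = (7/23 + 18728)*(-34852 + 43366) = (430751/23)*8514 = 3667414014/23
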